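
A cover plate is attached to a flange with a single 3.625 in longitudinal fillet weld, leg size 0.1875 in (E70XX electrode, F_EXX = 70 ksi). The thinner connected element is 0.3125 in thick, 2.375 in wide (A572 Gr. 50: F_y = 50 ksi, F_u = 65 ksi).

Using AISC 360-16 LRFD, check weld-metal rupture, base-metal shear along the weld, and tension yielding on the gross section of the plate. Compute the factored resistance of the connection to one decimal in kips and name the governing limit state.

15.1 kips (weld metal governs)

Weld metal: throat = 0.707×0.1875 = 0.13256 in, L = 3.625 in. φR_n = 0.75 × 0.6 × 70 × 0.13256 × 3.625 = 15.1 kips.
Base metal shear (0.3125 in plate): yield φR_n = 1.0×0.6×50×0.3125×3.625 = 34.0 kips; rupture φR_n = 0.75×0.6×65×0.3125×3.625 = 33.1 kips; take 33.1 kips (rupture).
Tension yield (gross): A_g = 2.375×0.3125 = 0.74219 in². φR_n = 0.90 × 50 × 0.74219 = 33.4 kips.
Governing: min(15.1, 33.1, 33.4) = 15.1 kips → weld metal.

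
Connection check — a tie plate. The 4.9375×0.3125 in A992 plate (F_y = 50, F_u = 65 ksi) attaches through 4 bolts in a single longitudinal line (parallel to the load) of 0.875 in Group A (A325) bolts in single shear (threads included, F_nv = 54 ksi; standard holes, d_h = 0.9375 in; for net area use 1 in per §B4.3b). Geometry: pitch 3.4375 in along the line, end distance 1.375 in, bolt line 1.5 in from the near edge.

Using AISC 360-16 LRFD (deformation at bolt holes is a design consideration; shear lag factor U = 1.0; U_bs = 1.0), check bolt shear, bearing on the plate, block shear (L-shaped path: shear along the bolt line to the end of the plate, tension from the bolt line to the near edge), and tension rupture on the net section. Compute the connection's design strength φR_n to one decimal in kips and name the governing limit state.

Bolt shear: A_b = π(0.875)²/4 = 0.60132 in². φR_n = 0.75 × 54 × 0.60132 × 4 × 1 = 97.4 kips.
Bearing (0.3125 in plate, F_u = 65 ksi): end bolts L_c = 1.375 − 0.9375/2 = 0.90625, R_n = min(1.2×0.90625×0.3125×65, 2.4×0.875×0.3125×65) = 22.09 kips/bolt; interior L_c = 3.4375 − 0.9375 = 2.5, R_n = 42.656 kips/bolt. φR_n = 0.75 × (1×22.09 + 3×42.656) = 112.5 kips.
Block shear: shear path 1×[1.375+3×3.4375] = 1×11.6875 in, A_gv = 3.6523, A_nv = 1×(11.6875 − 3.5×1)×0.3125 = 2.5586 in²; tension to near edge: (1.5 − 0.5×1)×0.3125 = 0.3125 in². R_n = min(0.6×65×2.5586, 0.6×50×3.6523) + 1.0×65×0.3125 = min(99.785, 109.57) + 20.313 = 120.1 kips. φR_n = 0.75 × 120.1 = 90.1 kips.
Tension rupture (net): A_n = (4.9375 − 1×1)×0.3125 = 1.2305 in² (U = 1.0, A_e = A_n). φR_n = 0.75 × 65 × 1.2305 = 60.0 kips.
Governing: min(97.4, 112.5, 90.1, 60.0) = 60.0 kips → net-section rupture.

60.0 kips (net-section rupture governs)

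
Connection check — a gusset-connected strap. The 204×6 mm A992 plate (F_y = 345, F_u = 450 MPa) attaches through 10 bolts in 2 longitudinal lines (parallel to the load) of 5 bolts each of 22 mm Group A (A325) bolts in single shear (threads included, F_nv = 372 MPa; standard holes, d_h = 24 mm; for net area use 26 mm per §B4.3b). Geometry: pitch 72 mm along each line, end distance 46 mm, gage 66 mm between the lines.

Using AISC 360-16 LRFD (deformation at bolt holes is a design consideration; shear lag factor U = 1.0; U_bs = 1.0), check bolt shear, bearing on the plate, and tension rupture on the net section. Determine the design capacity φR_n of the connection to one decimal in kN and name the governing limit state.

307.8 kN (net-section rupture governs)

Bolt shear: A_b = π(22)²/4 = 380.13 mm². φR_n = 0.75 × 372 × 380.13 × 10 × 1 = 1060.6 kN.
Bearing (6 mm plate, F_u = 450 MPa): end bolts L_c = 46 − 24/2 = 34, R_n = min(1.2×34×6×450, 2.4×22×6×450) = 110.16 kN/bolt; interior L_c = 72 − 24 = 48, R_n = 142.56 kN/bolt. φR_n = 0.75 × (2×110.16 + 8×142.56) = 1020.6 kN.
Tension rupture (net): A_n = (204 − 2×26)×6 = 912 mm² (U = 1.0, A_e = A_n). φR_n = 0.75 × 450 × 912 = 307.8 kN.
Governing: min(1060.6, 1020.6, 307.8) = 307.8 kN → net-section rupture.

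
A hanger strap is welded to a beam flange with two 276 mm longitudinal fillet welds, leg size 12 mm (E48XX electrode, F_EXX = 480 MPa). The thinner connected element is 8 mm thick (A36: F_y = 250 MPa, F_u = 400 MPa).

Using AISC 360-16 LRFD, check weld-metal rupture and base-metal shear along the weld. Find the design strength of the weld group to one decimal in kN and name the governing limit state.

662.4 kN (base-metal shear governs)

Weld metal: throat = 0.707×12 = 8.484 mm, L = 2×276 = 552 mm. φR_n = 0.75 × 0.6 × 480 × 8.484 × 552 = 1011.6 kN.
Base metal shear (8 mm plate): yield φR_n = 1.0×0.6×250×8×552 = 662.4 kN; rupture φR_n = 0.75×0.6×400×8×552 = 794.9 kN; take 662.4 kN (yield).
Governing: min(1011.6, 662.4) = 662.4 kN → base-metal shear.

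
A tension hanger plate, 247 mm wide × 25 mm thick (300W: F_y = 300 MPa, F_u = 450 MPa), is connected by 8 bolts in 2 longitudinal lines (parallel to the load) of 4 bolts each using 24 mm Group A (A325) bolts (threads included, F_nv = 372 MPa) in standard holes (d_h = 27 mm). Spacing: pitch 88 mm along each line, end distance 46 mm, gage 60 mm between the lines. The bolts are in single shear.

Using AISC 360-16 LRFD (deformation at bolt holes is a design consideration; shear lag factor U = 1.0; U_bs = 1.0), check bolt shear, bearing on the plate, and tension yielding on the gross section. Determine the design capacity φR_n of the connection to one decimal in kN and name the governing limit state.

1009.7 kN (bolt shear governs)

Bolt shear: A_b = π(24)²/4 = 452.39 mm². φR_n = 0.75 × 372 × 452.39 × 8 × 1 = 1009.7 kN.
Bearing (25 mm plate, F_u = 450 MPa): end bolts L_c = 46 − 27/2 = 32.5, R_n = min(1.2×32.5×25×450, 2.4×24×25×450) = 438.75 kN/bolt; interior L_c = 88 − 27 = 61, R_n = 648 kN/bolt. φR_n = 0.75 × (2×438.75 + 6×648) = 3574.1 kN.
Tension yield (gross): A_g = 247×25 = 6175 mm². φR_n = 0.90 × 300 × 6175 = 1667.3 kN.
Governing: min(1009.7, 3574.1, 1667.3) = 1009.7 kN → bolt shear.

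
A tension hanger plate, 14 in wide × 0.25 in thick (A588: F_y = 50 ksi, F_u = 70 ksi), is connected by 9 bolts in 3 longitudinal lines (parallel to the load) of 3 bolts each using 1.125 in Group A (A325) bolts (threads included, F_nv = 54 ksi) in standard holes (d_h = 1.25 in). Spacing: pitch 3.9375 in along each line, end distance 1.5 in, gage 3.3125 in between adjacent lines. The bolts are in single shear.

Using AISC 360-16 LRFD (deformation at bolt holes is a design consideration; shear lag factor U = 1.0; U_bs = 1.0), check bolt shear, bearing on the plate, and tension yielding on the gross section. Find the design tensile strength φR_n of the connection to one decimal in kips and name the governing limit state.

Bolt shear: A_b = π(1.125)²/4 = 0.99402 in². φR_n = 0.75 × 54 × 0.99402 × 9 × 1 = 362.3 kips.
Bearing (0.25 in plate, F_u = 70 ksi): end bolts L_c = 1.5 − 1.25/2 = 0.875, R_n = min(1.2×0.875×0.25×70, 2.4×1.125×0.25×70) = 18.375 kips/bolt; interior L_c = 3.9375 − 1.25 = 2.6875, R_n = 47.25 kips/bolt. φR_n = 0.75 × (3×18.375 + 6×47.25) = 254.0 kips.
Tension yield (gross): A_g = 14×0.25 = 3.5 in². φR_n = 0.90 × 50 × 3.5 = 157.5 kips.
Governing: min(362.3, 254.0, 157.5) = 157.5 kips → gross-section yield.

157.5 kips (gross-section yield governs)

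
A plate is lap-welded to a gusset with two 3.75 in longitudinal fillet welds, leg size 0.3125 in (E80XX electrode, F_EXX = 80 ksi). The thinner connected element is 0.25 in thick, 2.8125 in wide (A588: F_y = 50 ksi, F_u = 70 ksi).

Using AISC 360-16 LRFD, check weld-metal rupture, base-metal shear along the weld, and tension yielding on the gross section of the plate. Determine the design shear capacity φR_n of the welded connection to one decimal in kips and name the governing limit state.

31.6 kips (gross-section yield governs)

Weld metal: throat = 0.707×0.3125 = 0.22094 in, L = 2×3.75 = 7.5 in. φR_n = 0.75 × 0.6 × 80 × 0.22094 × 7.5 = 59.7 kips.
Base metal shear (0.25 in plate): yield φR_n = 1.0×0.6×50×0.25×7.5 = 56.3 kips; rupture φR_n = 0.75×0.6×70×0.25×7.5 = 59.1 kips; take 56.3 kips (yield).
Tension yield (gross): A_g = 2.8125×0.25 = 0.70313 in². φR_n = 0.90 × 50 × 0.70313 = 31.6 kips.
Governing: min(59.7, 56.3, 31.6) = 31.6 kips → gross-section yield.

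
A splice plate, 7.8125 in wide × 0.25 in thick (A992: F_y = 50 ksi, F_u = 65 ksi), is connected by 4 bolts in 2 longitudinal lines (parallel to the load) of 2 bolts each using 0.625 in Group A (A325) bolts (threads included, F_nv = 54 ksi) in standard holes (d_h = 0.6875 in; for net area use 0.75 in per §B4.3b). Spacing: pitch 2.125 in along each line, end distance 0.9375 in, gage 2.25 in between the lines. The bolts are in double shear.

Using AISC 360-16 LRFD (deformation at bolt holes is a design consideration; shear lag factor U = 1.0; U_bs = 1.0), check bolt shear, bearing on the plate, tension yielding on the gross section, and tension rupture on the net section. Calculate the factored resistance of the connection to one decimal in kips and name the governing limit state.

Bolt shear: A_b = π(0.625)²/4 = 0.3068 in². φR_n = 0.75 × 54 × 0.3068 × 4 × 2 = 99.4 kips.
Bearing (0.25 in plate, F_u = 65 ksi): end bolts L_c = 0.9375 − 0.6875/2 = 0.59375, R_n = min(1.2×0.59375×0.25×65, 2.4×0.625×0.25×65) = 11.578 kips/bolt; interior L_c = 2.125 − 0.6875 = 1.4375, R_n = 24.375 kips/bolt. φR_n = 0.75 × (2×11.578 + 2×24.375) = 53.9 kips.
Tension yield (gross): A_g = 7.8125×0.25 = 1.9531 in². φR_n = 0.90 × 50 × 1.9531 = 87.9 kips.
Tension rupture (net): A_n = (7.8125 − 2×0.75)×0.25 = 1.5781 in² (U = 1.0, A_e = A_n). φR_n = 0.75 × 65 × 1.5781 = 76.9 kips.
Governing: min(99.4, 53.9, 87.9, 76.9) = 53.9 kips → bearing.

53.9 kips (bearing governs)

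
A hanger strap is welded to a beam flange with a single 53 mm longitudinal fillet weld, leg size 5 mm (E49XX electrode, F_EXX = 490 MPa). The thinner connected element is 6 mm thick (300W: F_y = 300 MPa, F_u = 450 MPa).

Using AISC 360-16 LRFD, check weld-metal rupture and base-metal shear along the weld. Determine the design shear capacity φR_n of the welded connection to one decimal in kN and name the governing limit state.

41.3 kN (weld metal governs)

Weld metal: throat = 0.707×5 = 3.535 mm, L = 53 mm. φR_n = 0.75 × 0.6 × 490 × 3.535 × 53 = 41.3 kN.
Base metal shear (6 mm plate): yield φR_n = 1.0×0.6×300×6×53 = 57.2 kN; rupture φR_n = 0.75×0.6×450×6×53 = 64.4 kN; take 57.2 kN (yield).
Governing: min(41.3, 57.2) = 41.3 kN → weld metal.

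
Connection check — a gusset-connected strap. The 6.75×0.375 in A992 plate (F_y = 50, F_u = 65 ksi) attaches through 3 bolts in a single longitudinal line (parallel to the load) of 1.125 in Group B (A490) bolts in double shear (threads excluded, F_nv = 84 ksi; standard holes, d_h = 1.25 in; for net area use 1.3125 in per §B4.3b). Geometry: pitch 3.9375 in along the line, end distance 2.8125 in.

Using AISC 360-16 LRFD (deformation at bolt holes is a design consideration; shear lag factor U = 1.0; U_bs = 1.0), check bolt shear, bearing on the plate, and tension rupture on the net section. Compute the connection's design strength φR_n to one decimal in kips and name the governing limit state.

99.4 kips (net-section rupture governs)

Bolt shear: A_b = π(1.125)²/4 = 0.99402 in². φR_n = 0.75 × 84 × 0.99402 × 3 × 2 = 375.7 kips.
Bearing (0.375 in plate, F_u = 65 ksi): end bolts L_c = 2.8125 − 1.25/2 = 2.1875, R_n = min(1.2×2.1875×0.375×65, 2.4×1.125×0.375×65) = 63.984 kips/bolt; interior L_c = 3.9375 − 1.25 = 2.6875, R_n = 65.813 kips/bolt. φR_n = 0.75 × (1×63.984 + 2×65.813) = 146.7 kips.
Tension rupture (net): A_n = (6.75 − 1×1.3125)×0.375 = 2.0391 in² (U = 1.0, A_e = A_n). φR_n = 0.75 × 65 × 2.0391 = 99.4 kips.
Governing: min(375.7, 146.7, 99.4) = 99.4 kips → net-section rupture.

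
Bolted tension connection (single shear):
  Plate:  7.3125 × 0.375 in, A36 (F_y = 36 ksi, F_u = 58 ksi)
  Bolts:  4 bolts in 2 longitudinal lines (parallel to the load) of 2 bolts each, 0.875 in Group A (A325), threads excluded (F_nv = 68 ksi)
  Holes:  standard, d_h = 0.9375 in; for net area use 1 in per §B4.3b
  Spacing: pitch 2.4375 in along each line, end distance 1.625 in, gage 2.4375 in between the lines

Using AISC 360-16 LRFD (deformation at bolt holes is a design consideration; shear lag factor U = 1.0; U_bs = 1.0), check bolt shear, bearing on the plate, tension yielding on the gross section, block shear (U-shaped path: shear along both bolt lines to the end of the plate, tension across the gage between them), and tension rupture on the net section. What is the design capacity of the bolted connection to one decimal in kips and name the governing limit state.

72.8 kips (block shear governs)

Bolt shear: A_b = π(0.875)²/4 = 0.60132 in². φR_n = 0.75 × 68 × 0.60132 × 4 × 1 = 122.7 kips.
Bearing (0.375 in plate, F_u = 58 ksi): end bolts L_c = 1.625 − 0.9375/2 = 1.15625, R_n = min(1.2×1.15625×0.375×58, 2.4×0.875×0.375×58) = 30.178 kips/bolt; interior L_c = 2.4375 − 0.9375 = 1.5, R_n = 39.15 kips/bolt. φR_n = 0.75 × (2×30.178 + 2×39.15) = 104.0 kips.
Tension yield (gross): A_g = 7.3125×0.375 = 2.7422 in². φR_n = 0.90 × 36 × 2.7422 = 88.8 kips.
Block shear: shear path 2×[1.625+1×2.4375] = 2×4.0625 in, A_gv = 3.0469, A_nv = 2×(4.0625 − 1.5×1)×0.375 = 1.9219 in²; tension across gage: (2.4375 − 1×1)×0.375 = 0.53906 in². R_n = min(0.6×58×1.9219, 0.6×36×3.0469) + 1.0×58×0.53906 = min(66.882, 65.813) + 31.265 = 97.078 kips. φR_n = 0.75 × 97.078 = 72.8 kips.
Tension rupture (net): A_n = (7.3125 − 2×1)×0.375 = 1.9922 in² (U = 1.0, A_e = A_n). φR_n = 0.75 × 58 × 1.9922 = 86.7 kips.
Governing: min(122.7, 104.0, 88.8, 72.8, 86.7) = 72.8 kips → block shear.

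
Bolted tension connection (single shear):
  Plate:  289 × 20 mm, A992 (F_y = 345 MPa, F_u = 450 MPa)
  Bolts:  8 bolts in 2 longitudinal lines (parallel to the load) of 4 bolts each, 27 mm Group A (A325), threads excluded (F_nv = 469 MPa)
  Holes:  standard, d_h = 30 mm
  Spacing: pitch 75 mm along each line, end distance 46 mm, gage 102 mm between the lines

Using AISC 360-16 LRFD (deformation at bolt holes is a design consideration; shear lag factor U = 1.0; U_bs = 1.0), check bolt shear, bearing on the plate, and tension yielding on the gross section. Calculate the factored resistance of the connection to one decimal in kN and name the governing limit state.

Bolt shear: A_b = π(27)²/4 = 572.56 mm². φR_n = 0.75 × 469 × 572.56 × 8 × 1 = 1611.2 kN.
Bearing (20 mm plate, F_u = 450 MPa): end bolts L_c = 46 − 30/2 = 31, R_n = min(1.2×31×20×450, 2.4×27×20×450) = 334.8 kN/bolt; interior L_c = 75 − 30 = 45, R_n = 486 kN/bolt. φR_n = 0.75 × (2×334.8 + 6×486) = 2689.2 kN.
Tension yield (gross): A_g = 289×20 = 5780 mm². φR_n = 0.90 × 345 × 5780 = 1794.7 kN.
Governing: min(1611.2, 2689.2, 1794.7) = 1611.2 kN → bolt shear.

1611.2 kN (bolt shear governs)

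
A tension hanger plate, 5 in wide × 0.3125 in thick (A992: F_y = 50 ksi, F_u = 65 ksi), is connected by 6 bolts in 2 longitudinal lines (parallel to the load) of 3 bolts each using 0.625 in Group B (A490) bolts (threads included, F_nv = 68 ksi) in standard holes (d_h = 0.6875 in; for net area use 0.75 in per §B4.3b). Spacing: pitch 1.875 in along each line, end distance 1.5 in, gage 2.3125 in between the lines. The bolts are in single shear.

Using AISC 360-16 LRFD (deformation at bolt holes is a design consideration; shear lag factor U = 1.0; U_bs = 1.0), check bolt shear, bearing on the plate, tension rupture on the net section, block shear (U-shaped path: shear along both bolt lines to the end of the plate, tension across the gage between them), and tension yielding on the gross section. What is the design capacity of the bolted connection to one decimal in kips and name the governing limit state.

Bolt shear: A_b = π(0.625)²/4 = 0.3068 in². φR_n = 0.75 × 68 × 0.3068 × 6 × 1 = 93.9 kips.
Bearing (0.3125 in plate, F_u = 65 ksi): end bolts L_c = 1.5 − 0.6875/2 = 1.15625, R_n = min(1.2×1.15625×0.3125×65, 2.4×0.625×0.3125×65) = 28.184 kips/bolt; interior L_c = 1.875 − 0.6875 = 1.1875, R_n = 28.945 kips/bolt. φR_n = 0.75 × (2×28.184 + 4×28.945) = 129.1 kips.
Tension rupture (net): A_n = (5 − 2×0.75)×0.3125 = 1.0938 in² (U = 1.0, A_e = A_n). φR_n = 0.75 × 65 × 1.0938 = 53.3 kips.
Block shear: shear path 2×[1.5+2×1.875] = 2×5.25 in, A_gv = 3.2813, A_nv = 2×(5.25 − 2.5×0.75)×0.3125 = 2.1094 in²; tension across gage: (2.3125 − 1×0.75)×0.3125 = 0.48828 in². R_n = min(0.6×65×2.1094, 0.6×50×3.2813) + 1.0×65×0.48828 = min(82.267, 98.439) + 31.738 = 114.01 kips. φR_n = 0.75 × 114.01 = 85.5 kips.
Tension yield (gross): A_g = 5×0.3125 = 1.5625 in². φR_n = 0.90 × 50 × 1.5625 = 70.3 kips.
Governing: min(93.9, 129.1, 53.3, 85.5, 70.3) = 53.3 kips → net-section rupture.

53.3 kips (net-section rupture governs)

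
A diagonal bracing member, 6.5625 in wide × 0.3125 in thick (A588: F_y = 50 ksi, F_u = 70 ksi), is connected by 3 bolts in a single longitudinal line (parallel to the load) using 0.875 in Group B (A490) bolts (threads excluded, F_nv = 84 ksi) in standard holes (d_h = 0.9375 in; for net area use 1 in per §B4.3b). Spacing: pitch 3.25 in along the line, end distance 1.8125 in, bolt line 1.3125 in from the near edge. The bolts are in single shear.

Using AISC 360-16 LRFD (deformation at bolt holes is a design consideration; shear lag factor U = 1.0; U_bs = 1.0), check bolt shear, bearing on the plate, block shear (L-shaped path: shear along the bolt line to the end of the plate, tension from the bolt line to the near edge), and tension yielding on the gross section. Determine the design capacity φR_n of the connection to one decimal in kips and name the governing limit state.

Bolt shear: A_b = π(0.875)²/4 = 0.60132 in². φR_n = 0.75 × 84 × 0.60132 × 3 × 1 = 113.6 kips.
Bearing (0.3125 in plate, F_u = 70 ksi): end bolts L_c = 1.8125 − 0.9375/2 = 1.34375, R_n = min(1.2×1.34375×0.3125×70, 2.4×0.875×0.3125×70) = 35.273 kips/bolt; interior L_c = 3.25 − 0.9375 = 2.3125, R_n = 45.938 kips/bolt. φR_n = 0.75 × (1×35.273 + 2×45.938) = 95.4 kips.
Block shear: shear path 1×[1.8125+2×3.25] = 1×8.3125 in, A_gv = 2.5977, A_nv = 1×(8.3125 − 2.5×1)×0.3125 = 1.8164 in²; tension to near edge: (1.3125 − 0.5×1)×0.3125 = 0.25391 in². R_n = min(0.6×70×1.8164, 0.6×50×2.5977) + 1.0×70×0.25391 = min(76.289, 77.931) + 17.774 = 94.063 kips. φR_n = 0.75 × 94.063 = 70.5 kips.
Tension yield (gross): A_g = 6.5625×0.3125 = 2.0508 in². φR_n = 0.90 × 50 × 2.0508 = 92.3 kips.
Governing: min(113.6, 95.4, 70.5, 92.3) = 70.5 kips → block shear.

70.5 kips (block shear governs)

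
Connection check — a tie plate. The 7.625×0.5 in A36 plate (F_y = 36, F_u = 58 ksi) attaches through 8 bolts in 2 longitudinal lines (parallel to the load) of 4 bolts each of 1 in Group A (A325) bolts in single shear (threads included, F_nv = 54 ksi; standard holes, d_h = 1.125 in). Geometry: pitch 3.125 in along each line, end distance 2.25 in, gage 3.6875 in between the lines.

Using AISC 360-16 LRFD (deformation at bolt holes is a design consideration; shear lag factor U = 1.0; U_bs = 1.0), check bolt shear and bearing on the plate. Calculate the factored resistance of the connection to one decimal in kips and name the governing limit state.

Bolt shear: A_b = π(1)²/4 = 0.7854 in². φR_n = 0.75 × 54 × 0.7854 × 8 × 1 = 254.5 kips.
Bearing (0.5 in plate, F_u = 58 ksi): end bolts L_c = 2.25 − 1.125/2 = 1.6875, R_n = min(1.2×1.6875×0.5×58, 2.4×1×0.5×58) = 58.725 kips/bolt; interior L_c = 3.125 − 1.125 = 2, R_n = 69.6 kips/bolt. φR_n = 0.75 × (2×58.725 + 6×69.6) = 401.3 kips.
Governing: min(254.5, 401.3) = 254.5 kips → bolt shear.

254.5 kips (bolt shear governs)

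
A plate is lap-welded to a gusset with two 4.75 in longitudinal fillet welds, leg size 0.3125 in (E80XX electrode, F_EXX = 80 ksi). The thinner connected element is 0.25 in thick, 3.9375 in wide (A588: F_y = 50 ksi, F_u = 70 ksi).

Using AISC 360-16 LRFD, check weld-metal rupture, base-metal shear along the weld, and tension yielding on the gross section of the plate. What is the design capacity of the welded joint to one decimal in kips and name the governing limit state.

44.3 kips (gross-section yield governs)

Weld metal: throat = 0.707×0.3125 = 0.22094 in, L = 2×4.75 = 9.5 in. φR_n = 0.75 × 0.6 × 80 × 0.22094 × 9.5 = 75.6 kips.
Base metal shear (0.25 in plate): yield φR_n = 1.0×0.6×50×0.25×9.5 = 71.3 kips; rupture φR_n = 0.75×0.6×70×0.25×9.5 = 74.8 kips; take 71.3 kips (yield).
Tension yield (gross): A_g = 3.9375×0.25 = 0.98438 in². φR_n = 0.90 × 50 × 0.98438 = 44.3 kips.
Governing: min(75.6, 71.3, 44.3) = 44.3 kips → gross-section yield.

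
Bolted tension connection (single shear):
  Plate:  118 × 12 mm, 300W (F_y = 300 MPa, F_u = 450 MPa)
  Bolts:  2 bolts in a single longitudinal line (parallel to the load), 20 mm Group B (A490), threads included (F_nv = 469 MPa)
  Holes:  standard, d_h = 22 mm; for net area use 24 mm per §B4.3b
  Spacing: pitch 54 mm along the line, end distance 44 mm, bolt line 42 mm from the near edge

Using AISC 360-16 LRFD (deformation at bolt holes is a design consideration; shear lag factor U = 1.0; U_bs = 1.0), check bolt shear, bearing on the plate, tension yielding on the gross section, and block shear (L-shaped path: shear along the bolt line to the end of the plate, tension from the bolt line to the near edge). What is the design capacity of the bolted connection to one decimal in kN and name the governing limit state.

221.0 kN (bolt shear governs)

Bolt shear: A_b = π(20)²/4 = 314.16 mm². φR_n = 0.75 × 469 × 314.16 × 2 × 1 = 221.0 kN.
Bearing (12 mm plate, F_u = 450 MPa): end bolts L_c = 44 − 22/2 = 33, R_n = min(1.2×33×12×450, 2.4×20×12×450) = 213.84 kN/bolt; interior L_c = 54 − 22 = 32, R_n = 207.36 kN/bolt. φR_n = 0.75 × (1×213.84 + 1×207.36) = 315.9 kN.
Tension yield (gross): A_g = 118×12 = 1416 mm². φR_n = 0.90 × 300 × 1416 = 382.3 kN.
Block shear: shear path 1×[44+1×54] = 1×98 mm, A_gv = 1176, A_nv = 1×(98 − 1.5×24)×12 = 744 mm²; tension to near edge: (42 − 0.5×24)×12 = 360 mm². R_n = min(0.6×450×744, 0.6×300×1176) + 1.0×450×360 = min(200.88, 211.68) + 162 = 362.88 kN. φR_n = 0.75 × 362.88 = 272.2 kN.
Governing: min(221.0, 315.9, 382.3, 272.2) = 221.0 kN → bolt shear.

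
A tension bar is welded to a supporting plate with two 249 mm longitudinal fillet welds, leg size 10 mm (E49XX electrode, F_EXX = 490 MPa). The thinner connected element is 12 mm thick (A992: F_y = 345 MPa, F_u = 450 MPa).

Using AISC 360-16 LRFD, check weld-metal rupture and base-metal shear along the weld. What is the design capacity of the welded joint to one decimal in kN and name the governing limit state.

776.3 kN (weld metal governs)

Weld metal: throat = 0.707×10 = 7.07 mm, L = 2×249 = 498 mm. φR_n = 0.75 × 0.6 × 490 × 7.07 × 498 = 776.3 kN.
Base metal shear (12 mm plate): yield φR_n = 1.0×0.6×345×12×498 = 1237.0 kN; rupture φR_n = 0.75×0.6×450×12×498 = 1210.1 kN; take 1210.1 kN (rupture).
Governing: min(776.3, 1210.1) = 776.3 kN → weld metal.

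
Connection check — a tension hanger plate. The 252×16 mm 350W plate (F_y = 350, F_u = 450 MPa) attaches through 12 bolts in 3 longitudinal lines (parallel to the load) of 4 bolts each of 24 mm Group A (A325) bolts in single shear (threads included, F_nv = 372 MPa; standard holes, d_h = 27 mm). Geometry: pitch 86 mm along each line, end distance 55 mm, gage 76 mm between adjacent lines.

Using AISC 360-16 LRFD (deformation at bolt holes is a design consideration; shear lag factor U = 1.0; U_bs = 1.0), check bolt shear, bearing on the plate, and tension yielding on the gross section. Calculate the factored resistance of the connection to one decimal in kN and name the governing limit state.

1270.1 kN (gross-section yield governs)

Bolt shear: A_b = π(24)²/4 = 452.39 mm². φR_n = 0.75 × 372 × 452.39 × 12 × 1 = 1514.6 kN.
Bearing (16 mm plate, F_u = 450 MPa): end bolts L_c = 55 − 27/2 = 41.5, R_n = min(1.2×41.5×16×450, 2.4×24×16×450) = 358.56 kN/bolt; interior L_c = 86 − 27 = 59, R_n = 414.72 kN/bolt. φR_n = 0.75 × (3×358.56 + 9×414.72) = 3606.1 kN.
Tension yield (gross): A_g = 252×16 = 4032 mm². φR_n = 0.90 × 350 × 4032 = 1270.1 kN.
Governing: min(1514.6, 3606.1, 1270.1) = 1270.1 kN → gross-section yield.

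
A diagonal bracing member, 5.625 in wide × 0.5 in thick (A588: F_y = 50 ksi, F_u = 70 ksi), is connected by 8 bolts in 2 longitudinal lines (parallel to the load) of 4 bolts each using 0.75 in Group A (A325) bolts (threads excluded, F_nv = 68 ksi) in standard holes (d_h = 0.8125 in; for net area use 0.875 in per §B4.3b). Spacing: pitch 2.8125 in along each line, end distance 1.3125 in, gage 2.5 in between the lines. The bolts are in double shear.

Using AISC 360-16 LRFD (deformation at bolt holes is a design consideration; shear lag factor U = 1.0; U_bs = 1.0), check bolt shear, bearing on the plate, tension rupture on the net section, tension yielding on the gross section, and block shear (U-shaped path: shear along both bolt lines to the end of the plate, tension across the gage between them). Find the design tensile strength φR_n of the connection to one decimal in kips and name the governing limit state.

Bolt shear: A_b = π(0.75)²/4 = 0.44179 in². φR_n = 0.75 × 68 × 0.44179 × 8 × 2 = 360.5 kips.
Bearing (0.5 in plate, F_u = 70 ksi): end bolts L_c = 1.3125 − 0.8125/2 = 0.90625, R_n = min(1.2×0.90625×0.5×70, 2.4×0.75×0.5×70) = 38.063 kips/bolt; interior L_c = 2.8125 − 0.8125 = 2, R_n = 63 kips/bolt. φR_n = 0.75 × (2×38.063 + 6×63) = 340.6 kips.
Tension rupture (net): A_n = (5.625 − 2×0.875)×0.5 = 1.9375 in² (U = 1.0, A_e = A_n). φR_n = 0.75 × 70 × 1.9375 = 101.7 kips.
Tension yield (gross): A_g = 5.625×0.5 = 2.8125 in². φR_n = 0.90 × 50 × 2.8125 = 126.6 kips.
Block shear: shear path 2×[1.3125+3×2.8125] = 2×9.75 in, A_gv = 9.75, A_nv = 2×(9.75 − 3.5×0.875)×0.5 = 6.6875 in²; tension across gage: (2.5 − 1×0.875)×0.5 = 0.8125 in². R_n = min(0.6×70×6.6875, 0.6×50×9.75) + 1.0×70×0.8125 = min(280.88, 292.5) + 56.875 = 337.76 kips. φR_n = 0.75 × 337.76 = 253.3 kips.
Governing: min(360.5, 340.6, 101.7, 126.6, 253.3) = 101.7 kips → net-section rupture.

101.7 kips (net-section rupture governs)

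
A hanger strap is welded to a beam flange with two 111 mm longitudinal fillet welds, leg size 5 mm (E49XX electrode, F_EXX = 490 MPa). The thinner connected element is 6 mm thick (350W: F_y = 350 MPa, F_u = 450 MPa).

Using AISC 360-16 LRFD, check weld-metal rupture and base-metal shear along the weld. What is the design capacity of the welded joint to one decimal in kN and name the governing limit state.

Weld metal: throat = 0.707×5 = 3.535 mm, L = 2×111 = 222 mm. φR_n = 0.75 × 0.6 × 490 × 3.535 × 222 = 173.0 kN.
Base metal shear (6 mm plate): yield φR_n = 1.0×0.6×350×6×222 = 279.7 kN; rupture φR_n = 0.75×0.6×450×6×222 = 269.7 kN; take 269.7 kN (rupture).
Governing: min(173.0, 269.7) = 173.0 kN → weld metal.

173.0 kN (weld metal governs)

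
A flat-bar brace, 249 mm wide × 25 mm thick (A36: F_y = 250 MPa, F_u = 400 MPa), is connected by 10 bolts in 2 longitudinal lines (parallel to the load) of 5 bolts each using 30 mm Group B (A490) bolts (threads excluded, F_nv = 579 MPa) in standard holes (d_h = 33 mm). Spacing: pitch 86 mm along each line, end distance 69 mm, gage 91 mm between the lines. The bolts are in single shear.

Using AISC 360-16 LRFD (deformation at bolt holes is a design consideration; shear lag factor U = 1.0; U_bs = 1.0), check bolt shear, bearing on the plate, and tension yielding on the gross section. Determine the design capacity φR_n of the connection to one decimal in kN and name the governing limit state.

1400.6 kN (gross-section yield governs)

Bolt shear: A_b = π(30)²/4 = 706.86 mm². φR_n = 0.75 × 579 × 706.86 × 10 × 1 = 3069.5 kN.
Bearing (25 mm plate, F_u = 400 MPa): end bolts L_c = 69 − 33/2 = 52.5, R_n = min(1.2×52.5×25×400, 2.4×30×25×400) = 630 kN/bolt; interior L_c = 86 − 33 = 53, R_n = 636 kN/bolt. φR_n = 0.75 × (2×630 + 8×636) = 4761.0 kN.
Tension yield (gross): A_g = 249×25 = 6225 mm². φR_n = 0.90 × 250 × 6225 = 1400.6 kN.
Governing: min(3069.5, 4761.0, 1400.6) = 1400.6 kN → gross-section yield.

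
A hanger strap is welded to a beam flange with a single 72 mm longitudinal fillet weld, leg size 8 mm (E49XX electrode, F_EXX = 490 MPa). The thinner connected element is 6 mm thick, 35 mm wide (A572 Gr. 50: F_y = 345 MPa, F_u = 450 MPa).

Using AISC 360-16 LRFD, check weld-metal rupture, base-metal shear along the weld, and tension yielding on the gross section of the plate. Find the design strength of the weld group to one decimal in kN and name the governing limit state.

Weld metal: throat = 0.707×8 = 5.656 mm, L = 72 mm. φR_n = 0.75 × 0.6 × 490 × 5.656 × 72 = 89.8 kN.
Base metal shear (6 mm plate): yield φR_n = 1.0×0.6×345×6×72 = 89.4 kN; rupture φR_n = 0.75×0.6×450×6×72 = 87.5 kN; take 87.5 kN (rupture).
Tension yield (gross): A_g = 35×6 = 210 mm². φR_n = 0.90 × 345 × 210 = 65.2 kN.
Governing: min(89.8, 87.5, 65.2) = 65.2 kN → gross-section yield.

65.2 kN (gross-section yield governs)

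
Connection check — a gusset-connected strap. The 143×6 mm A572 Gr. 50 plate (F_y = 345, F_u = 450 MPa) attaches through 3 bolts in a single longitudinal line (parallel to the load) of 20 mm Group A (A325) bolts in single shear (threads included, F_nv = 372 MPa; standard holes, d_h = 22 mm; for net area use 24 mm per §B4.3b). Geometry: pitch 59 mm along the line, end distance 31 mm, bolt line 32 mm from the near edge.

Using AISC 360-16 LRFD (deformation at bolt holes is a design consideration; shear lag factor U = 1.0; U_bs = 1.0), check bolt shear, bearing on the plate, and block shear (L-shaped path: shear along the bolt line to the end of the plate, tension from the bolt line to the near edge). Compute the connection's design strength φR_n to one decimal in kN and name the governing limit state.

Bolt shear: A_b = π(20)²/4 = 314.16 mm². φR_n = 0.75 × 372 × 314.16 × 3 × 1 = 263.0 kN.
Bearing (6 mm plate, F_u = 450 MPa): end bolts L_c = 31 − 22/2 = 20, R_n = min(1.2×20×6×450, 2.4×20×6×450) = 64.8 kN/bolt; interior L_c = 59 − 22 = 37, R_n = 119.88 kN/bolt. φR_n = 0.75 × (1×64.8 + 2×119.88) = 228.4 kN.
Block shear: shear path 1×[31+2×59] = 1×149 mm, A_gv = 894, A_nv = 1×(149 − 2.5×24)×6 = 534 mm²; tension to near edge: (32 − 0.5×24)×6 = 120 mm². R_n = min(0.6×450×534, 0.6×345×894) + 1.0×450×120 = min(144.18, 185.06) + 54 = 198.18 kN. φR_n = 0.75 × 198.18 = 148.6 kN.
Governing: min(263.0, 228.4, 148.6) = 148.6 kN → block shear.

148.6 kN (block shear governs)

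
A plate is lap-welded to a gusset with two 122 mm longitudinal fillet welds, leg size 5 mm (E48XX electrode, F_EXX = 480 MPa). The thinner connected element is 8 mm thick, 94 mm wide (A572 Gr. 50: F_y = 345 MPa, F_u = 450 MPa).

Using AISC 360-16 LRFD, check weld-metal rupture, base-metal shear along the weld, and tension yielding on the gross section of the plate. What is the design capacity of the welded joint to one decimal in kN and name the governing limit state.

186.3 kN (weld metal governs)

Weld metal: throat = 0.707×5 = 3.535 mm, L = 2×122 = 244 mm. φR_n = 0.75 × 0.6 × 480 × 3.535 × 244 = 186.3 kN.
Base metal shear (8 mm plate): yield φR_n = 1.0×0.6×345×8×244 = 404.1 kN; rupture φR_n = 0.75×0.6×450×8×244 = 395.3 kN; take 395.3 kN (rupture).
Tension yield (gross): A_g = 94×8 = 752 mm². φR_n = 0.90 × 345 × 752 = 233.5 kN.
Governing: min(186.3, 395.3, 233.5) = 186.3 kN → weld metal.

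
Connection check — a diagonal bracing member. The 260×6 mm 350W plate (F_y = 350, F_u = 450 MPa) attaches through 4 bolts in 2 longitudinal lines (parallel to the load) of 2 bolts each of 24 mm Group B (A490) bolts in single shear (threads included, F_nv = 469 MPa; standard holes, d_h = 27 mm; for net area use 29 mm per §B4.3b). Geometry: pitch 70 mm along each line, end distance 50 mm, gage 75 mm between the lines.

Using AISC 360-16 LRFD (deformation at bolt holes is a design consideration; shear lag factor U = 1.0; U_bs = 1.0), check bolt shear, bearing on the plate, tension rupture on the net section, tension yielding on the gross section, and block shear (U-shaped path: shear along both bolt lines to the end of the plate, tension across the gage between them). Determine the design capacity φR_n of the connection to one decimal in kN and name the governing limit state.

279.0 kN (block shear governs)

Bolt shear: A_b = π(24)²/4 = 452.39 mm². φR_n = 0.75 × 469 × 452.39 × 4 × 1 = 636.5 kN.
Bearing (6 mm plate, F_u = 450 MPa): end bolts L_c = 50 − 27/2 = 36.5, R_n = min(1.2×36.5×6×450, 2.4×24×6×450) = 118.26 kN/bolt; interior L_c = 70 − 27 = 43, R_n = 139.32 kN/bolt. φR_n = 0.75 × (2×118.26 + 2×139.32) = 386.4 kN.
Tension rupture (net): A_n = (260 − 2×29)×6 = 1212 mm² (U = 1.0, A_e = A_n). φR_n = 0.75 × 450 × 1212 = 409.1 kN.
Tension yield (gross): A_g = 260×6 = 1560 mm². φR_n = 0.90 × 350 × 1560 = 491.4 kN.
Block shear: shear path 2×[50+1×70] = 2×120 mm, A_gv = 1440, A_nv = 2×(120 − 1.5×29)×6 = 918 mm²; tension across gage: (75 − 1×29)×6 = 276 mm². R_n = min(0.6×450×918, 0.6×350×1440) + 1.0×450×276 = min(247.86, 302.4) + 124.2 = 372.06 kN. φR_n = 0.75 × 372.06 = 279.0 kN.
Governing: min(636.5, 386.4, 409.1, 491.4, 279.0) = 279.0 kN → block shear.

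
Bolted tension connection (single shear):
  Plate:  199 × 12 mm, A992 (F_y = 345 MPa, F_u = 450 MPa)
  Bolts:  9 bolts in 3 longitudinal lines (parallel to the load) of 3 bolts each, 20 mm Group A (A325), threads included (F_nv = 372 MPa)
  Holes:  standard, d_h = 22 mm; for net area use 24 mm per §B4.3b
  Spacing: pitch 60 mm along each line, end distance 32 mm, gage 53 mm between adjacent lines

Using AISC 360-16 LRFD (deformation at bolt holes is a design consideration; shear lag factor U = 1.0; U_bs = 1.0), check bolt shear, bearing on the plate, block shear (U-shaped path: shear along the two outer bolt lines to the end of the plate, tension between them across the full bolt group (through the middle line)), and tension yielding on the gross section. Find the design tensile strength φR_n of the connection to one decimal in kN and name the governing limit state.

Bolt shear: A_b = π(20)²/4 = 314.16 mm². φR_n = 0.75 × 372 × 314.16 × 9 × 1 = 788.9 kN.
Bearing (12 mm plate, F_u = 450 MPa): end bolts L_c = 32 − 22/2 = 21, R_n = min(1.2×21×12×450, 2.4×20×12×450) = 136.08 kN/bolt; interior L_c = 60 − 22 = 38, R_n = 246.24 kN/bolt. φR_n = 0.75 × (3×136.08 + 6×246.24) = 1414.3 kN.
Block shear: shear path 2×[32+2×60] = 2×152 mm, A_gv = 3648, A_nv = 2×(152 − 2.5×24)×12 = 2208 mm²; tension across gage: (106 − 2×24)×12 = 696 mm². R_n = min(0.6×450×2208, 0.6×345×3648) + 1.0×450×696 = min(596.16, 755.14) + 313.2 = 909.36 kN. φR_n = 0.75 × 909.36 = 682.0 kN.
Tension yield (gross): A_g = 199×12 = 2388 mm². φR_n = 0.90 × 345 × 2388 = 741.5 kN.
Governing: min(788.9, 1414.3, 682.0, 741.5) = 682.0 kN → block shear.

682.0 kN (block shear governs)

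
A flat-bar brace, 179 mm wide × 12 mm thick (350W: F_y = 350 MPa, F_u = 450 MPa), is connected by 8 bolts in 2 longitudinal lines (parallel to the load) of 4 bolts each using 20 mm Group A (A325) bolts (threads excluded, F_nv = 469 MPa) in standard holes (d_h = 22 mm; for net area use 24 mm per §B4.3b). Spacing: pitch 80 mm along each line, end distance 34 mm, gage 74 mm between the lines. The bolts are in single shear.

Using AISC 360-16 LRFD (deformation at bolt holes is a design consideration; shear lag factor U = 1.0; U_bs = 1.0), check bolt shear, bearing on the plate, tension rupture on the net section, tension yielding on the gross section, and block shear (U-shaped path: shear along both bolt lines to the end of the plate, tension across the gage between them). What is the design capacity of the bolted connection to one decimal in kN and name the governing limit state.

Bolt shear: A_b = π(20)²/4 = 314.16 mm². φR_n = 0.75 × 469 × 314.16 × 8 × 1 = 884.0 kN.
Bearing (12 mm plate, F_u = 450 MPa): end bolts L_c = 34 − 22/2 = 23, R_n = min(1.2×23×12×450, 2.4×20×12×450) = 149.04 kN/bolt; interior L_c = 80 − 22 = 58, R_n = 259.2 kN/bolt. φR_n = 0.75 × (2×149.04 + 6×259.2) = 1390.0 kN.
Tension rupture (net): A_n = (179 − 2×24)×12 = 1572 mm² (U = 1.0, A_e = A_n). φR_n = 0.75 × 450 × 1572 = 530.6 kN.
Tension yield (gross): A_g = 179×12 = 2148 mm². φR_n = 0.90 × 350 × 2148 = 676.6 kN.
Block shear: shear path 2×[34+3×80] = 2×274 mm, A_gv = 6576, A_nv = 2×(274 − 3.5×24)×12 = 4560 mm²; tension across gage: (74 − 1×24)×12 = 600 mm². R_n = min(0.6×450×4560, 0.6×350×6576) + 1.0×450×600 = min(1231.2, 1381) + 270 = 1501.2 kN. φR_n = 0.75 × 1501.2 = 1125.9 kN.
Governing: min(884.0, 1390.0, 530.6, 676.6, 1125.9) = 530.6 kN → net-section rupture.

530.6 kN (net-section rupture governs)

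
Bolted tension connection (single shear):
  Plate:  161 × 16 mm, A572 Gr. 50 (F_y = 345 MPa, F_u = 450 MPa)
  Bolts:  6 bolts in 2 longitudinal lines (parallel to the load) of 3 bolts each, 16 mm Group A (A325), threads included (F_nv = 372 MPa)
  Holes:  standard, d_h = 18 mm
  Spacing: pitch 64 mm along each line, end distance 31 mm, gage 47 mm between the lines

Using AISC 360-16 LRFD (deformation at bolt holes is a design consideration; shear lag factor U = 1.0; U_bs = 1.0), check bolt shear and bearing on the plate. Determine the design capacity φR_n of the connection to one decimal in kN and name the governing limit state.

336.6 kN (bolt shear governs)

Bolt shear: A_b = π(16)²/4 = 201.06 mm². φR_n = 0.75 × 372 × 201.06 × 6 × 1 = 336.6 kN.
Bearing (16 mm plate, F_u = 450 MPa): end bolts L_c = 31 − 18/2 = 22, R_n = min(1.2×22×16×450, 2.4×16×16×450) = 190.08 kN/bolt; interior L_c = 64 − 18 = 46, R_n = 276.48 kN/bolt. φR_n = 0.75 × (2×190.08 + 4×276.48) = 1114.6 kN.
Governing: min(336.6, 1114.6) = 336.6 kN → bolt shear.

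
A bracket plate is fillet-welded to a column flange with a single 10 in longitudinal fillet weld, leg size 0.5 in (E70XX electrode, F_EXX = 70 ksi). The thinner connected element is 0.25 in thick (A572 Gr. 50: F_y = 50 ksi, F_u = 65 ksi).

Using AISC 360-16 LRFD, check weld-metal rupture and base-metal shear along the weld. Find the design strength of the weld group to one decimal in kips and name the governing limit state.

Weld metal: throat = 0.707×0.5 = 0.3535 in, L = 10 in. φR_n = 0.75 × 0.6 × 70 × 0.3535 × 10 = 111.4 kips.
Base metal shear (0.25 in plate): yield φR_n = 1.0×0.6×50×0.25×10 = 75.0 kips; rupture φR_n = 0.75×0.6×65×0.25×10 = 73.1 kips; take 73.1 kips (rupture).
Governing: min(111.4, 73.1) = 73.1 kips → base-metal shear.

73.1 kips (base-metal shear governs)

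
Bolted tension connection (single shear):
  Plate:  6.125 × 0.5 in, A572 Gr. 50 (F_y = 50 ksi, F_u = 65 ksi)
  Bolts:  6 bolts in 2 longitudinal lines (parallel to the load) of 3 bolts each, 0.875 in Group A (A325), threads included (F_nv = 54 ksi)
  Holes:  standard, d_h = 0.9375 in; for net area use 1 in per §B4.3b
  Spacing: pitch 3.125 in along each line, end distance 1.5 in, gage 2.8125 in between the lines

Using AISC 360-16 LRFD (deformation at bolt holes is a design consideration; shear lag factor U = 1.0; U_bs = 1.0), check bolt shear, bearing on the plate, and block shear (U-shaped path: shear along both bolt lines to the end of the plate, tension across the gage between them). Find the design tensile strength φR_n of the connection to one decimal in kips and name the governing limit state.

Bolt shear: A_b = π(0.875)²/4 = 0.60132 in². φR_n = 0.75 × 54 × 0.60132 × 6 × 1 = 146.1 kips.
Bearing (0.5 in plate, F_u = 65 ksi): end bolts L_c = 1.5 − 0.9375/2 = 1.03125, R_n = min(1.2×1.03125×0.5×65, 2.4×0.875×0.5×65) = 40.219 kips/bolt; interior L_c = 3.125 − 0.9375 = 2.1875, R_n = 68.25 kips/bolt. φR_n = 0.75 × (2×40.219 + 4×68.25) = 265.1 kips.
Block shear: shear path 2×[1.5+2×3.125] = 2×7.75 in, A_gv = 7.75, A_nv = 2×(7.75 − 2.5×1)×0.5 = 5.25 in²; tension across gage: (2.8125 − 1×1)×0.5 = 0.90625 in². R_n = min(0.6×65×5.25, 0.6×50×7.75) + 1.0×65×0.90625 = min(204.75, 232.5) + 58.906 = 263.66 kips. φR_n = 0.75 × 263.66 = 197.7 kips.
Governing: min(146.1, 265.1, 197.7) = 146.1 kips → bolt shear.

146.1 kips (bolt shear governs)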